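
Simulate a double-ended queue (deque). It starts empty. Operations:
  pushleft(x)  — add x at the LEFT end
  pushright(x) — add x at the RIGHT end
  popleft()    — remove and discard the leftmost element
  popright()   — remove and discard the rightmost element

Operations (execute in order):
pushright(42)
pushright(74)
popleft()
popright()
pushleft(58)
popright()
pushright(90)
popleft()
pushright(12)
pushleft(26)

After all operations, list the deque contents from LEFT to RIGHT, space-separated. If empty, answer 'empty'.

Answer: 26 12

Derivation:
pushright(42): [42]
pushright(74): [42, 74]
popleft(): [74]
popright(): []
pushleft(58): [58]
popright(): []
pushright(90): [90]
popleft(): []
pushright(12): [12]
pushleft(26): [26, 12]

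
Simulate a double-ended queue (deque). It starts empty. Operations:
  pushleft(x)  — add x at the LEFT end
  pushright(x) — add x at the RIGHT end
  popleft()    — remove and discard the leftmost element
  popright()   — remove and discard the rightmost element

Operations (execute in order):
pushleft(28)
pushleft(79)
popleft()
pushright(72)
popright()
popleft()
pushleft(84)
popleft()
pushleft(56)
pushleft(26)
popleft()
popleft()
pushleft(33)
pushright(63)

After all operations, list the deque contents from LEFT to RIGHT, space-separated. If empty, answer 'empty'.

pushleft(28): [28]
pushleft(79): [79, 28]
popleft(): [28]
pushright(72): [28, 72]
popright(): [28]
popleft(): []
pushleft(84): [84]
popleft(): []
pushleft(56): [56]
pushleft(26): [26, 56]
popleft(): [56]
popleft(): []
pushleft(33): [33]
pushright(63): [33, 63]

Answer: 33 63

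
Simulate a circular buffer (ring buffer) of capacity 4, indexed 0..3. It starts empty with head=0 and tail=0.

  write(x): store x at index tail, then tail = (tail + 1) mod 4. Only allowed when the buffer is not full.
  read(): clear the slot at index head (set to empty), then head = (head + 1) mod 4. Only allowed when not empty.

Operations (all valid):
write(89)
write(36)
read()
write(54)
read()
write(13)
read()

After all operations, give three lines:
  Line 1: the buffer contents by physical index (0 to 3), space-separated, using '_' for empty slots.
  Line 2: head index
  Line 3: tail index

Answer: _ _ _ 13
3
0

Derivation:
write(89): buf=[89 _ _ _], head=0, tail=1, size=1
write(36): buf=[89 36 _ _], head=0, tail=2, size=2
read(): buf=[_ 36 _ _], head=1, tail=2, size=1
write(54): buf=[_ 36 54 _], head=1, tail=3, size=2
read(): buf=[_ _ 54 _], head=2, tail=3, size=1
write(13): buf=[_ _ 54 13], head=2, tail=0, size=2
read(): buf=[_ _ _ 13], head=3, tail=0, size=1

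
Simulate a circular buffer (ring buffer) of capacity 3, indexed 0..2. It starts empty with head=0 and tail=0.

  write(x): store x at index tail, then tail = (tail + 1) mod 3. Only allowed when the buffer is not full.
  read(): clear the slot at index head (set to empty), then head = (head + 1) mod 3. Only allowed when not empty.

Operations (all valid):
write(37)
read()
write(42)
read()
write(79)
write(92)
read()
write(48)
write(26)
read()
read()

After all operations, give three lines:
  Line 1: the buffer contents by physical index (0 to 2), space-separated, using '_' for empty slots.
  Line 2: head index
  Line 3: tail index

Answer: _ _ 26
2
0

Derivation:
write(37): buf=[37 _ _], head=0, tail=1, size=1
read(): buf=[_ _ _], head=1, tail=1, size=0
write(42): buf=[_ 42 _], head=1, tail=2, size=1
read(): buf=[_ _ _], head=2, tail=2, size=0
write(79): buf=[_ _ 79], head=2, tail=0, size=1
write(92): buf=[92 _ 79], head=2, tail=1, size=2
read(): buf=[92 _ _], head=0, tail=1, size=1
write(48): buf=[92 48 _], head=0, tail=2, size=2
write(26): buf=[92 48 26], head=0, tail=0, size=3
read(): buf=[_ 48 26], head=1, tail=0, size=2
read(): buf=[_ _ 26], head=2, tail=0, size=1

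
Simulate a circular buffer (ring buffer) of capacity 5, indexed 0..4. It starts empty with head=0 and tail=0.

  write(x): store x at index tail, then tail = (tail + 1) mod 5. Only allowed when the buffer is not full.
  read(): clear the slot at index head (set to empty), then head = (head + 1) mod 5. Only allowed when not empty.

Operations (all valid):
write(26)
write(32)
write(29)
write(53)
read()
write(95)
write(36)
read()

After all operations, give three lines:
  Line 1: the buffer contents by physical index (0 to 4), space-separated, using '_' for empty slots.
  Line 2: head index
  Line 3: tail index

Answer: 36 _ 29 53 95
2
1

Derivation:
write(26): buf=[26 _ _ _ _], head=0, tail=1, size=1
write(32): buf=[26 32 _ _ _], head=0, tail=2, size=2
write(29): buf=[26 32 29 _ _], head=0, tail=3, size=3
write(53): buf=[26 32 29 53 _], head=0, tail=4, size=4
read(): buf=[_ 32 29 53 _], head=1, tail=4, size=3
write(95): buf=[_ 32 29 53 95], head=1, tail=0, size=4
write(36): buf=[36 32 29 53 95], head=1, tail=1, size=5
read(): buf=[36 _ 29 53 95], head=2, tail=1, size=4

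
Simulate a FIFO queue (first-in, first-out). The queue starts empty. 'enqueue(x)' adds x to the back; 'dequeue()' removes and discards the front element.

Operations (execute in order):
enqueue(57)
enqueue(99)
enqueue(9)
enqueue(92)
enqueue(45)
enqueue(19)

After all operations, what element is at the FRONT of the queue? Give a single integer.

Answer: 57

Derivation:
enqueue(57): queue = [57]
enqueue(99): queue = [57, 99]
enqueue(9): queue = [57, 99, 9]
enqueue(92): queue = [57, 99, 9, 92]
enqueue(45): queue = [57, 99, 9, 92, 45]
enqueue(19): queue = [57, 99, 9, 92, 45, 19]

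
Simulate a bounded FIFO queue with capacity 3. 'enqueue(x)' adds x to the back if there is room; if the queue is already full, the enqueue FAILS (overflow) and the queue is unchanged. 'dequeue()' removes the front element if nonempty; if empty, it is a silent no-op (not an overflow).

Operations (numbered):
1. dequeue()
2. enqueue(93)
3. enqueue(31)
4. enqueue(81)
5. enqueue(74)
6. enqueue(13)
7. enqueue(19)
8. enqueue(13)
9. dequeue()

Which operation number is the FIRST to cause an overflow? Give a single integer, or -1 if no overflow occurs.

1. dequeue(): empty, no-op, size=0
2. enqueue(93): size=1
3. enqueue(31): size=2
4. enqueue(81): size=3
5. enqueue(74): size=3=cap → OVERFLOW (fail)
6. enqueue(13): size=3=cap → OVERFLOW (fail)
7. enqueue(19): size=3=cap → OVERFLOW (fail)
8. enqueue(13): size=3=cap → OVERFLOW (fail)
9. dequeue(): size=2

Answer: 5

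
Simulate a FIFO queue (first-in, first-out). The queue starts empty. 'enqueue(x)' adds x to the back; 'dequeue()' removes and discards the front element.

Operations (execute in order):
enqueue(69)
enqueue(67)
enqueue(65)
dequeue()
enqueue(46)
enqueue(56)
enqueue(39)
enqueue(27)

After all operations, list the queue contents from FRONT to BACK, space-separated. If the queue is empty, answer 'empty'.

enqueue(69): [69]
enqueue(67): [69, 67]
enqueue(65): [69, 67, 65]
dequeue(): [67, 65]
enqueue(46): [67, 65, 46]
enqueue(56): [67, 65, 46, 56]
enqueue(39): [67, 65, 46, 56, 39]
enqueue(27): [67, 65, 46, 56, 39, 27]

Answer: 67 65 46 56 39 27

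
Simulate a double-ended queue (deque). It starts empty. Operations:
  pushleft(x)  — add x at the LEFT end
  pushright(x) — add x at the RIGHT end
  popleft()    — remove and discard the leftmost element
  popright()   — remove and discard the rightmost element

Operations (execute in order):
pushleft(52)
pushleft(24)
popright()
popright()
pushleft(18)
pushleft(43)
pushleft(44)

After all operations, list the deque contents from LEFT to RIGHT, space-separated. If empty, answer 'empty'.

Answer: 44 43 18

Derivation:
pushleft(52): [52]
pushleft(24): [24, 52]
popright(): [24]
popright(): []
pushleft(18): [18]
pushleft(43): [43, 18]
pushleft(44): [44, 43, 18]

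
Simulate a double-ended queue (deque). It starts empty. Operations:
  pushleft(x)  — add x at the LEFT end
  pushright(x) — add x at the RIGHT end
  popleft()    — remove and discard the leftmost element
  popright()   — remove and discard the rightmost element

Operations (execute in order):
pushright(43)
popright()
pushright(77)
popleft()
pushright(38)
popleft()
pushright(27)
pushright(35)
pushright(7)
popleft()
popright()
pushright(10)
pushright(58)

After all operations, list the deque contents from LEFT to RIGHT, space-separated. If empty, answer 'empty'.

pushright(43): [43]
popright(): []
pushright(77): [77]
popleft(): []
pushright(38): [38]
popleft(): []
pushright(27): [27]
pushright(35): [27, 35]
pushright(7): [27, 35, 7]
popleft(): [35, 7]
popright(): [35]
pushright(10): [35, 10]
pushright(58): [35, 10, 58]

Answer: 35 10 58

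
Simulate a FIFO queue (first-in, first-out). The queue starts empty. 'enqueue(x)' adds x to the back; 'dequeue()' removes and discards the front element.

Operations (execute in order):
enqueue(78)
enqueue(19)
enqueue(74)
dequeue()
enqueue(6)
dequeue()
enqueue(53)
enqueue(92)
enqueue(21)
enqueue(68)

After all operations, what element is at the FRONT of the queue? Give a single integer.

enqueue(78): queue = [78]
enqueue(19): queue = [78, 19]
enqueue(74): queue = [78, 19, 74]
dequeue(): queue = [19, 74]
enqueue(6): queue = [19, 74, 6]
dequeue(): queue = [74, 6]
enqueue(53): queue = [74, 6, 53]
enqueue(92): queue = [74, 6, 53, 92]
enqueue(21): queue = [74, 6, 53, 92, 21]
enqueue(68): queue = [74, 6, 53, 92, 21, 68]

Answer: 74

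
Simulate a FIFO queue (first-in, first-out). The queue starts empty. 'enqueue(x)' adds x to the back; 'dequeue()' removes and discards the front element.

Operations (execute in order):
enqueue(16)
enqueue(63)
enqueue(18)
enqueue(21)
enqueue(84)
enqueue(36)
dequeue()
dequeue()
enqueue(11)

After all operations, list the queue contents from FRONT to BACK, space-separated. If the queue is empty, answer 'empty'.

Answer: 18 21 84 36 11

Derivation:
enqueue(16): [16]
enqueue(63): [16, 63]
enqueue(18): [16, 63, 18]
enqueue(21): [16, 63, 18, 21]
enqueue(84): [16, 63, 18, 21, 84]
enqueue(36): [16, 63, 18, 21, 84, 36]
dequeue(): [63, 18, 21, 84, 36]
dequeue(): [18, 21, 84, 36]
enqueue(11): [18, 21, 84, 36, 11]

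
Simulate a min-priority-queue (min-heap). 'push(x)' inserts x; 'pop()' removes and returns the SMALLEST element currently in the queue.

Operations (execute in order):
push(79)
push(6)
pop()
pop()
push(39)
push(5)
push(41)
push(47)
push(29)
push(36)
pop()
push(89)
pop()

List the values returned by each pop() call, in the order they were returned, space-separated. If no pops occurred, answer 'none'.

push(79): heap contents = [79]
push(6): heap contents = [6, 79]
pop() → 6: heap contents = [79]
pop() → 79: heap contents = []
push(39): heap contents = [39]
push(5): heap contents = [5, 39]
push(41): heap contents = [5, 39, 41]
push(47): heap contents = [5, 39, 41, 47]
push(29): heap contents = [5, 29, 39, 41, 47]
push(36): heap contents = [5, 29, 36, 39, 41, 47]
pop() → 5: heap contents = [29, 36, 39, 41, 47]
push(89): heap contents = [29, 36, 39, 41, 47, 89]
pop() → 29: heap contents = [36, 39, 41, 47, 89]

Answer: 6 79 5 29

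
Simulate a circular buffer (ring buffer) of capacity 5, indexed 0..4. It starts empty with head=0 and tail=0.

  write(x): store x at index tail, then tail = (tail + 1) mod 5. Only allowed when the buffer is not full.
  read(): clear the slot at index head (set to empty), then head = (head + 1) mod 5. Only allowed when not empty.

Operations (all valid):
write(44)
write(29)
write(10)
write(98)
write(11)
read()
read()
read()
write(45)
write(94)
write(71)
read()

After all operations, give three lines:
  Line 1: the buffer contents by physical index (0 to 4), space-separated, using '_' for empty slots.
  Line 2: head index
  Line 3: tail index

write(44): buf=[44 _ _ _ _], head=0, tail=1, size=1
write(29): buf=[44 29 _ _ _], head=0, tail=2, size=2
write(10): buf=[44 29 10 _ _], head=0, tail=3, size=3
write(98): buf=[44 29 10 98 _], head=0, tail=4, size=4
write(11): buf=[44 29 10 98 11], head=0, tail=0, size=5
read(): buf=[_ 29 10 98 11], head=1, tail=0, size=4
read(): buf=[_ _ 10 98 11], head=2, tail=0, size=3
read(): buf=[_ _ _ 98 11], head=3, tail=0, size=2
write(45): buf=[45 _ _ 98 11], head=3, tail=1, size=3
write(94): buf=[45 94 _ 98 11], head=3, tail=2, size=4
write(71): buf=[45 94 71 98 11], head=3, tail=3, size=5
read(): buf=[45 94 71 _ 11], head=4, tail=3, size=4

Answer: 45 94 71 _ 11
4
3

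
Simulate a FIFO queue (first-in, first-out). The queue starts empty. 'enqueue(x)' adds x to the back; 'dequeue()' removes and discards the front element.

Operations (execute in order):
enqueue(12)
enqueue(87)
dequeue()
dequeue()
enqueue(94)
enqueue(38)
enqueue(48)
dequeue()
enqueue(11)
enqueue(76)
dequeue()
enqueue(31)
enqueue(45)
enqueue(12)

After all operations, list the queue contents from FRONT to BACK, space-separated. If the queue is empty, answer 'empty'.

enqueue(12): [12]
enqueue(87): [12, 87]
dequeue(): [87]
dequeue(): []
enqueue(94): [94]
enqueue(38): [94, 38]
enqueue(48): [94, 38, 48]
dequeue(): [38, 48]
enqueue(11): [38, 48, 11]
enqueue(76): [38, 48, 11, 76]
dequeue(): [48, 11, 76]
enqueue(31): [48, 11, 76, 31]
enqueue(45): [48, 11, 76, 31, 45]
enqueue(12): [48, 11, 76, 31, 45, 12]

Answer: 48 11 76 31 45 12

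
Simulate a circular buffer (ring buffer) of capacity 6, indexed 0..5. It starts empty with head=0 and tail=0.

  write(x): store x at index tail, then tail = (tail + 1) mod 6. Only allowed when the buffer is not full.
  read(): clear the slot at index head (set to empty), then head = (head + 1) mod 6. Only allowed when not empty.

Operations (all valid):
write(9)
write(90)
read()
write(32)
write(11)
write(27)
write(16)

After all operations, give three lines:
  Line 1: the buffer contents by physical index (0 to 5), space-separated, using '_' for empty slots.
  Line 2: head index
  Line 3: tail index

Answer: _ 90 32 11 27 16
1
0

Derivation:
write(9): buf=[9 _ _ _ _ _], head=0, tail=1, size=1
write(90): buf=[9 90 _ _ _ _], head=0, tail=2, size=2
read(): buf=[_ 90 _ _ _ _], head=1, tail=2, size=1
write(32): buf=[_ 90 32 _ _ _], head=1, tail=3, size=2
write(11): buf=[_ 90 32 11 _ _], head=1, tail=4, size=3
write(27): buf=[_ 90 32 11 27 _], head=1, tail=5, size=4
write(16): buf=[_ 90 32 11 27 16], head=1, tail=0, size=5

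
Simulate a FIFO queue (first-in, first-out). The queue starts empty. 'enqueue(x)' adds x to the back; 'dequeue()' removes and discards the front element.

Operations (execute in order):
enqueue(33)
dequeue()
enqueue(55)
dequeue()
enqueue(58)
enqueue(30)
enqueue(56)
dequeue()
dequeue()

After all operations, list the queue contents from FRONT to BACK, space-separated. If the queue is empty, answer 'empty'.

Answer: 56

Derivation:
enqueue(33): [33]
dequeue(): []
enqueue(55): [55]
dequeue(): []
enqueue(58): [58]
enqueue(30): [58, 30]
enqueue(56): [58, 30, 56]
dequeue(): [30, 56]
dequeue(): [56]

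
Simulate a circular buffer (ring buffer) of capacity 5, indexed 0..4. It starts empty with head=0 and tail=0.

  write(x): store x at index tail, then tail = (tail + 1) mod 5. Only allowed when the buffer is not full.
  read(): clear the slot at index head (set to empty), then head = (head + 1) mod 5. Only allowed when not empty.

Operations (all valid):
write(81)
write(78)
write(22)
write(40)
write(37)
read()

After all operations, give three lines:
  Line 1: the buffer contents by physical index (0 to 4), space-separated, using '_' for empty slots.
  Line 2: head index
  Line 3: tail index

Answer: _ 78 22 40 37
1
0

Derivation:
write(81): buf=[81 _ _ _ _], head=0, tail=1, size=1
write(78): buf=[81 78 _ _ _], head=0, tail=2, size=2
write(22): buf=[81 78 22 _ _], head=0, tail=3, size=3
write(40): buf=[81 78 22 40 _], head=0, tail=4, size=4
write(37): buf=[81 78 22 40 37], head=0, tail=0, size=5
read(): buf=[_ 78 22 40 37], head=1, tail=0, size=4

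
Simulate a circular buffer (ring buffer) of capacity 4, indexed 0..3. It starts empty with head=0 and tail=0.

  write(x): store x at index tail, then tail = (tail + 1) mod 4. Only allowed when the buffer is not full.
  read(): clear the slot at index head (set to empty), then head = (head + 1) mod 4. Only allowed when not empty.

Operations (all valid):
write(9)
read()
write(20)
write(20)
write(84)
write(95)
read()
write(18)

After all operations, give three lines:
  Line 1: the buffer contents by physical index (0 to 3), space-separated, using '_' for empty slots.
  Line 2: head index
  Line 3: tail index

Answer: 95 18 20 84
2
2

Derivation:
write(9): buf=[9 _ _ _], head=0, tail=1, size=1
read(): buf=[_ _ _ _], head=1, tail=1, size=0
write(20): buf=[_ 20 _ _], head=1, tail=2, size=1
write(20): buf=[_ 20 20 _], head=1, tail=3, size=2
write(84): buf=[_ 20 20 84], head=1, tail=0, size=3
write(95): buf=[95 20 20 84], head=1, tail=1, size=4
read(): buf=[95 _ 20 84], head=2, tail=1, size=3
write(18): buf=[95 18 20 84], head=2, tail=2, size=4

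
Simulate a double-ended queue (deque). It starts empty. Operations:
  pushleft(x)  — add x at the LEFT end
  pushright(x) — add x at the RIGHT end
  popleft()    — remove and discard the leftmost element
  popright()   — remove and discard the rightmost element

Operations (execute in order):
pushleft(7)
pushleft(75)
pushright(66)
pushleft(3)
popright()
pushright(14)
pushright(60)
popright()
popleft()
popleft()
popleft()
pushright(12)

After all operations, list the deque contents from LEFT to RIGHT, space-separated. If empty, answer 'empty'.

pushleft(7): [7]
pushleft(75): [75, 7]
pushright(66): [75, 7, 66]
pushleft(3): [3, 75, 7, 66]
popright(): [3, 75, 7]
pushright(14): [3, 75, 7, 14]
pushright(60): [3, 75, 7, 14, 60]
popright(): [3, 75, 7, 14]
popleft(): [75, 7, 14]
popleft(): [7, 14]
popleft(): [14]
pushright(12): [14, 12]

Answer: 14 12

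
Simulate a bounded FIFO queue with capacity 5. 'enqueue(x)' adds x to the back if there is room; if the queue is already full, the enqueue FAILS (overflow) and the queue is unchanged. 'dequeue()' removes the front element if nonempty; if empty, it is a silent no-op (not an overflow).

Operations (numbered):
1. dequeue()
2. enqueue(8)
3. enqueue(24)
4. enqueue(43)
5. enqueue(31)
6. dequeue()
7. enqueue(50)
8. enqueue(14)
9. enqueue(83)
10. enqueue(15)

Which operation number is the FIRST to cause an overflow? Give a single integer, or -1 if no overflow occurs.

Answer: 9

Derivation:
1. dequeue(): empty, no-op, size=0
2. enqueue(8): size=1
3. enqueue(24): size=2
4. enqueue(43): size=3
5. enqueue(31): size=4
6. dequeue(): size=3
7. enqueue(50): size=4
8. enqueue(14): size=5
9. enqueue(83): size=5=cap → OVERFLOW (fail)
10. enqueue(15): size=5=cap → OVERFLOW (fail)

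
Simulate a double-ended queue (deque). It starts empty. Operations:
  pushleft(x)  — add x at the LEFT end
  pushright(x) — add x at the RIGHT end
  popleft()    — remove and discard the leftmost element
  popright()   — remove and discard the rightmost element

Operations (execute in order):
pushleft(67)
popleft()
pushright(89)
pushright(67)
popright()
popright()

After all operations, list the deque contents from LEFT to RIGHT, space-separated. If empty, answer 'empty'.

Answer: empty

Derivation:
pushleft(67): [67]
popleft(): []
pushright(89): [89]
pushright(67): [89, 67]
popright(): [89]
popright(): []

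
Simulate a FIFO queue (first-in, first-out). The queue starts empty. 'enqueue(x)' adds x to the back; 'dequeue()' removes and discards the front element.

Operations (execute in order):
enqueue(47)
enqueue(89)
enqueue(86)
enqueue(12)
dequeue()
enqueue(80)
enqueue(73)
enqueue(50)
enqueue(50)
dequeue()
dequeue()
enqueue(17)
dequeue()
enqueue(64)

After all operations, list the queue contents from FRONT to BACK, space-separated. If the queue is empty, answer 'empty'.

enqueue(47): [47]
enqueue(89): [47, 89]
enqueue(86): [47, 89, 86]
enqueue(12): [47, 89, 86, 12]
dequeue(): [89, 86, 12]
enqueue(80): [89, 86, 12, 80]
enqueue(73): [89, 86, 12, 80, 73]
enqueue(50): [89, 86, 12, 80, 73, 50]
enqueue(50): [89, 86, 12, 80, 73, 50, 50]
dequeue(): [86, 12, 80, 73, 50, 50]
dequeue(): [12, 80, 73, 50, 50]
enqueue(17): [12, 80, 73, 50, 50, 17]
dequeue(): [80, 73, 50, 50, 17]
enqueue(64): [80, 73, 50, 50, 17, 64]

Answer: 80 73 50 50 17 64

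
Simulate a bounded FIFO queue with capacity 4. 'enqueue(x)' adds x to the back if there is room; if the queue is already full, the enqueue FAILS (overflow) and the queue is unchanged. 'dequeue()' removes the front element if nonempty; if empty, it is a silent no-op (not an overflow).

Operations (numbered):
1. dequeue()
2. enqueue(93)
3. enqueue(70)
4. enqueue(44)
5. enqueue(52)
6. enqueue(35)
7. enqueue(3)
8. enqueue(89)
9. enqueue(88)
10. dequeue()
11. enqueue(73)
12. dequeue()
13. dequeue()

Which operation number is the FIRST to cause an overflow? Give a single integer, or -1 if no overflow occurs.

Answer: 6

Derivation:
1. dequeue(): empty, no-op, size=0
2. enqueue(93): size=1
3. enqueue(70): size=2
4. enqueue(44): size=3
5. enqueue(52): size=4
6. enqueue(35): size=4=cap → OVERFLOW (fail)
7. enqueue(3): size=4=cap → OVERFLOW (fail)
8. enqueue(89): size=4=cap → OVERFLOW (fail)
9. enqueue(88): size=4=cap → OVERFLOW (fail)
10. dequeue(): size=3
11. enqueue(73): size=4
12. dequeue(): size=3
13. dequeue(): size=2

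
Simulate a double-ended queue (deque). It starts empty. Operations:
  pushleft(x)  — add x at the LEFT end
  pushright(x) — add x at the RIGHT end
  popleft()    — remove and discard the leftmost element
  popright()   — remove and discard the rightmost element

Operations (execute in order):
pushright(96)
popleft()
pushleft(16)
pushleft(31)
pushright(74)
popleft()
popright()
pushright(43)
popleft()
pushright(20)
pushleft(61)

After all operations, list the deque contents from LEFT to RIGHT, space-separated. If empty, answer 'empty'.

pushright(96): [96]
popleft(): []
pushleft(16): [16]
pushleft(31): [31, 16]
pushright(74): [31, 16, 74]
popleft(): [16, 74]
popright(): [16]
pushright(43): [16, 43]
popleft(): [43]
pushright(20): [43, 20]
pushleft(61): [61, 43, 20]

Answer: 61 43 20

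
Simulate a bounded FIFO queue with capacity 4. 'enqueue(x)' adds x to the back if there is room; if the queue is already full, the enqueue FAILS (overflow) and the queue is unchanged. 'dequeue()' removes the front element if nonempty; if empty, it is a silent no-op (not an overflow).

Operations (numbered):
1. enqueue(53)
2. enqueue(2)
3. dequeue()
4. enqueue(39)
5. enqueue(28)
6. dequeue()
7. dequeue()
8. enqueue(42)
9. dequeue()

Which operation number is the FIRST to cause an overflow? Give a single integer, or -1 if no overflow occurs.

Answer: -1

Derivation:
1. enqueue(53): size=1
2. enqueue(2): size=2
3. dequeue(): size=1
4. enqueue(39): size=2
5. enqueue(28): size=3
6. dequeue(): size=2
7. dequeue(): size=1
8. enqueue(42): size=2
9. dequeue(): size=1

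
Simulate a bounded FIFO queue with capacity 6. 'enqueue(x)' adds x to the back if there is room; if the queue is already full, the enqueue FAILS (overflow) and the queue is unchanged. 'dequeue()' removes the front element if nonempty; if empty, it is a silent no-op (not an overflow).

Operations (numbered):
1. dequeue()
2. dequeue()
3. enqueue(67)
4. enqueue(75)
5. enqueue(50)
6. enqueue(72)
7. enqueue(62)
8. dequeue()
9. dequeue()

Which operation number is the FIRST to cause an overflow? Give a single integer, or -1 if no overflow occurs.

Answer: -1

Derivation:
1. dequeue(): empty, no-op, size=0
2. dequeue(): empty, no-op, size=0
3. enqueue(67): size=1
4. enqueue(75): size=2
5. enqueue(50): size=3
6. enqueue(72): size=4
7. enqueue(62): size=5
8. dequeue(): size=4
9. dequeue(): size=3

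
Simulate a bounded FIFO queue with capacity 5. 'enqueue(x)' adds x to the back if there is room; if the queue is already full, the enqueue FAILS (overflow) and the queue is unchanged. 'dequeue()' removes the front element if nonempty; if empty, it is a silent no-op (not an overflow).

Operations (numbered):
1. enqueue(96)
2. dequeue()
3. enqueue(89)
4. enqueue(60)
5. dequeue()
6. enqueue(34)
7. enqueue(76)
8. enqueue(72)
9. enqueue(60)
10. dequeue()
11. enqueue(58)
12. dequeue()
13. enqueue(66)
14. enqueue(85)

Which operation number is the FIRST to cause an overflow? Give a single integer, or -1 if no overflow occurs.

1. enqueue(96): size=1
2. dequeue(): size=0
3. enqueue(89): size=1
4. enqueue(60): size=2
5. dequeue(): size=1
6. enqueue(34): size=2
7. enqueue(76): size=3
8. enqueue(72): size=4
9. enqueue(60): size=5
10. dequeue(): size=4
11. enqueue(58): size=5
12. dequeue(): size=4
13. enqueue(66): size=5
14. enqueue(85): size=5=cap → OVERFLOW (fail)

Answer: 14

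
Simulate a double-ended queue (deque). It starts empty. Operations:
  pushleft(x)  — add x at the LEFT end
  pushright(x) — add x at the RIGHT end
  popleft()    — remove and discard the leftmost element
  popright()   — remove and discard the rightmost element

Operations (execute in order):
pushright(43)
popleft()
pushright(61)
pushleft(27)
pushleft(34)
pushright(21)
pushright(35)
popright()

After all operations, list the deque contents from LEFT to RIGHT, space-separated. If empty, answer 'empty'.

Answer: 34 27 61 21

Derivation:
pushright(43): [43]
popleft(): []
pushright(61): [61]
pushleft(27): [27, 61]
pushleft(34): [34, 27, 61]
pushright(21): [34, 27, 61, 21]
pushright(35): [34, 27, 61, 21, 35]
popright(): [34, 27, 61, 21]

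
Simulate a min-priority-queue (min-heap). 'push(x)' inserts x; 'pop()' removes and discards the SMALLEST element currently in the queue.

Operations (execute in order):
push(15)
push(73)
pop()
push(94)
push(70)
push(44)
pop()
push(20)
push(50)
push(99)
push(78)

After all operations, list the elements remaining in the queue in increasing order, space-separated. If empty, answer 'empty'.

Answer: 20 50 70 73 78 94 99

Derivation:
push(15): heap contents = [15]
push(73): heap contents = [15, 73]
pop() → 15: heap contents = [73]
push(94): heap contents = [73, 94]
push(70): heap contents = [70, 73, 94]
push(44): heap contents = [44, 70, 73, 94]
pop() → 44: heap contents = [70, 73, 94]
push(20): heap contents = [20, 70, 73, 94]
push(50): heap contents = [20, 50, 70, 73, 94]
push(99): heap contents = [20, 50, 70, 73, 94, 99]
push(78): heap contents = [20, 50, 70, 73, 78, 94, 99]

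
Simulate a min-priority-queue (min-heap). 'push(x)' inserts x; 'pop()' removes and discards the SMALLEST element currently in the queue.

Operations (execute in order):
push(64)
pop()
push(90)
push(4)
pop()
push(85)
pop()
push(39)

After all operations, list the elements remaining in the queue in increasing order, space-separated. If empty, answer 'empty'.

push(64): heap contents = [64]
pop() → 64: heap contents = []
push(90): heap contents = [90]
push(4): heap contents = [4, 90]
pop() → 4: heap contents = [90]
push(85): heap contents = [85, 90]
pop() → 85: heap contents = [90]
push(39): heap contents = [39, 90]

Answer: 39 90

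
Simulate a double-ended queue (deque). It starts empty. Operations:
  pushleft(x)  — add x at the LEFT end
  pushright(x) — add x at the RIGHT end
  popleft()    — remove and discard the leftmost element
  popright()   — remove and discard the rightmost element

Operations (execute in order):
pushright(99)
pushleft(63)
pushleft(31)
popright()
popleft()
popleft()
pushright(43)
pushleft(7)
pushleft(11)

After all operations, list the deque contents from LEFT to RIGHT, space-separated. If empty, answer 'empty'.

pushright(99): [99]
pushleft(63): [63, 99]
pushleft(31): [31, 63, 99]
popright(): [31, 63]
popleft(): [63]
popleft(): []
pushright(43): [43]
pushleft(7): [7, 43]
pushleft(11): [11, 7, 43]

Answer: 11 7 43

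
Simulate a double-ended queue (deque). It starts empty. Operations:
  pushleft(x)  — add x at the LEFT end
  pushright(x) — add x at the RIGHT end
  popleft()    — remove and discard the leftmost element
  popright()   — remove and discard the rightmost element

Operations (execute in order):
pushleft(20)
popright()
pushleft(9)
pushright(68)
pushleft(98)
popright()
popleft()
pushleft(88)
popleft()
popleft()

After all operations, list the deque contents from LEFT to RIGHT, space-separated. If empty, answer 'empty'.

Answer: empty

Derivation:
pushleft(20): [20]
popright(): []
pushleft(9): [9]
pushright(68): [9, 68]
pushleft(98): [98, 9, 68]
popright(): [98, 9]
popleft(): [9]
pushleft(88): [88, 9]
popleft(): [9]
popleft(): []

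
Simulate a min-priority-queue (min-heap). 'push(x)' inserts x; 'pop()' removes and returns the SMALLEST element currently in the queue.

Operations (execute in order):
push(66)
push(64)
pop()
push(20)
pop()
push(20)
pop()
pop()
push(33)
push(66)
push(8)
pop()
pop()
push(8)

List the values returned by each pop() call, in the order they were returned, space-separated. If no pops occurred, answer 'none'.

push(66): heap contents = [66]
push(64): heap contents = [64, 66]
pop() → 64: heap contents = [66]
push(20): heap contents = [20, 66]
pop() → 20: heap contents = [66]
push(20): heap contents = [20, 66]
pop() → 20: heap contents = [66]
pop() → 66: heap contents = []
push(33): heap contents = [33]
push(66): heap contents = [33, 66]
push(8): heap contents = [8, 33, 66]
pop() → 8: heap contents = [33, 66]
pop() → 33: heap contents = [66]
push(8): heap contents = [8, 66]

Answer: 64 20 20 66 8 33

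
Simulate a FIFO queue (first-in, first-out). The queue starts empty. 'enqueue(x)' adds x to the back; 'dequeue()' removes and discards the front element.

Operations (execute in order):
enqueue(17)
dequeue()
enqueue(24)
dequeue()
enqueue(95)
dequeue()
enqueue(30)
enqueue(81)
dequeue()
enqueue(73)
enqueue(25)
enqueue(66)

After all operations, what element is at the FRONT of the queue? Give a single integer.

enqueue(17): queue = [17]
dequeue(): queue = []
enqueue(24): queue = [24]
dequeue(): queue = []
enqueue(95): queue = [95]
dequeue(): queue = []
enqueue(30): queue = [30]
enqueue(81): queue = [30, 81]
dequeue(): queue = [81]
enqueue(73): queue = [81, 73]
enqueue(25): queue = [81, 73, 25]
enqueue(66): queue = [81, 73, 25, 66]

Answer: 81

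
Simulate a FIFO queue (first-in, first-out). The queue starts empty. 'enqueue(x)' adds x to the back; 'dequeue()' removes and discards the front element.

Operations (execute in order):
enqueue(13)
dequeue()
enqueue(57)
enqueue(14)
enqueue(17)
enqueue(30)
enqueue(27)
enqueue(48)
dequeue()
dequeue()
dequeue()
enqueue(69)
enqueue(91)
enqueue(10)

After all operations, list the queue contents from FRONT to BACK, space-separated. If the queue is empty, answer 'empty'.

enqueue(13): [13]
dequeue(): []
enqueue(57): [57]
enqueue(14): [57, 14]
enqueue(17): [57, 14, 17]
enqueue(30): [57, 14, 17, 30]
enqueue(27): [57, 14, 17, 30, 27]
enqueue(48): [57, 14, 17, 30, 27, 48]
dequeue(): [14, 17, 30, 27, 48]
dequeue(): [17, 30, 27, 48]
dequeue(): [30, 27, 48]
enqueue(69): [30, 27, 48, 69]
enqueue(91): [30, 27, 48, 69, 91]
enqueue(10): [30, 27, 48, 69, 91, 10]

Answer: 30 27 48 69 91 10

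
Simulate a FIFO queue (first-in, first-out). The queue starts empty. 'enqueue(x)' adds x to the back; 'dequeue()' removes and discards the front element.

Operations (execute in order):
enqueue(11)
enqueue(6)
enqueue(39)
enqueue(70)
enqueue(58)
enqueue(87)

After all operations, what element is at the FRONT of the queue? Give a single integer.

Answer: 11

Derivation:
enqueue(11): queue = [11]
enqueue(6): queue = [11, 6]
enqueue(39): queue = [11, 6, 39]
enqueue(70): queue = [11, 6, 39, 70]
enqueue(58): queue = [11, 6, 39, 70, 58]
enqueue(87): queue = [11, 6, 39, 70, 58, 87]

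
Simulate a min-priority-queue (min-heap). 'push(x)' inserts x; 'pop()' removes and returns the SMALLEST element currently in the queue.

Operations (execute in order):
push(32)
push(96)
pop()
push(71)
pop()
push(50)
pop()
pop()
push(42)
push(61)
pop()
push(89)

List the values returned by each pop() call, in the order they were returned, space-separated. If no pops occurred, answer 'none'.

Answer: 32 71 50 96 42

Derivation:
push(32): heap contents = [32]
push(96): heap contents = [32, 96]
pop() → 32: heap contents = [96]
push(71): heap contents = [71, 96]
pop() → 71: heap contents = [96]
push(50): heap contents = [50, 96]
pop() → 50: heap contents = [96]
pop() → 96: heap contents = []
push(42): heap contents = [42]
push(61): heap contents = [42, 61]
pop() → 42: heap contents = [61]
push(89): heap contents = [61, 89]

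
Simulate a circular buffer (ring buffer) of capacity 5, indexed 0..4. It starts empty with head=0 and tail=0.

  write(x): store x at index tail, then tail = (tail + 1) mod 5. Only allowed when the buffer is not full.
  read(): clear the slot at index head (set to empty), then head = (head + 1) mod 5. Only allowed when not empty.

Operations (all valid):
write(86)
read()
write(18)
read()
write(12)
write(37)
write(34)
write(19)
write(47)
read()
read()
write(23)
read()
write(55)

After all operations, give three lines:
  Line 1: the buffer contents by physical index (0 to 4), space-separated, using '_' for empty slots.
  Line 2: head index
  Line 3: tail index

Answer: 19 47 23 55 _
0
4

Derivation:
write(86): buf=[86 _ _ _ _], head=0, tail=1, size=1
read(): buf=[_ _ _ _ _], head=1, tail=1, size=0
write(18): buf=[_ 18 _ _ _], head=1, tail=2, size=1
read(): buf=[_ _ _ _ _], head=2, tail=2, size=0
write(12): buf=[_ _ 12 _ _], head=2, tail=3, size=1
write(37): buf=[_ _ 12 37 _], head=2, tail=4, size=2
write(34): buf=[_ _ 12 37 34], head=2, tail=0, size=3
write(19): buf=[19 _ 12 37 34], head=2, tail=1, size=4
write(47): buf=[19 47 12 37 34], head=2, tail=2, size=5
read(): buf=[19 47 _ 37 34], head=3, tail=2, size=4
read(): buf=[19 47 _ _ 34], head=4, tail=2, size=3
write(23): buf=[19 47 23 _ 34], head=4, tail=3, size=4
read(): buf=[19 47 23 _ _], head=0, tail=3, size=3
write(55): buf=[19 47 23 55 _], head=0, tail=4, size=4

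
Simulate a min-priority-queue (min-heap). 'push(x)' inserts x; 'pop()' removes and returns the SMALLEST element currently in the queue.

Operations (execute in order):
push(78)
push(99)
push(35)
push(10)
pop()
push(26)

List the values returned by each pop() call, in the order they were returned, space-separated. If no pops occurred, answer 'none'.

push(78): heap contents = [78]
push(99): heap contents = [78, 99]
push(35): heap contents = [35, 78, 99]
push(10): heap contents = [10, 35, 78, 99]
pop() → 10: heap contents = [35, 78, 99]
push(26): heap contents = [26, 35, 78, 99]

Answer: 10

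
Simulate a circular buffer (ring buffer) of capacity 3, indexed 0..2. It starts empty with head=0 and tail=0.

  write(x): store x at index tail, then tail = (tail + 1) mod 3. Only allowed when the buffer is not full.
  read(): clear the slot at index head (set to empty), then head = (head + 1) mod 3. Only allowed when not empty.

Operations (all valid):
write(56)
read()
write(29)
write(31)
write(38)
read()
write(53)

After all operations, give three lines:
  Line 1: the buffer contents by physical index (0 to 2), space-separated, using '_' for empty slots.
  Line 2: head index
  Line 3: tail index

write(56): buf=[56 _ _], head=0, tail=1, size=1
read(): buf=[_ _ _], head=1, tail=1, size=0
write(29): buf=[_ 29 _], head=1, tail=2, size=1
write(31): buf=[_ 29 31], head=1, tail=0, size=2
write(38): buf=[38 29 31], head=1, tail=1, size=3
read(): buf=[38 _ 31], head=2, tail=1, size=2
write(53): buf=[38 53 31], head=2, tail=2, size=3

Answer: 38 53 31
2
2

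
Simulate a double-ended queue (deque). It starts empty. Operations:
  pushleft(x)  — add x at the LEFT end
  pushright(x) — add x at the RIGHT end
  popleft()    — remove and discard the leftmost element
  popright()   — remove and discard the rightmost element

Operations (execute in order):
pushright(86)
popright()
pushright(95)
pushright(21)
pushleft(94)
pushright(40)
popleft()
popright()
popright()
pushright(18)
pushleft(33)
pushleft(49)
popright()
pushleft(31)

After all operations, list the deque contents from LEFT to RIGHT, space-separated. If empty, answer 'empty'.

Answer: 31 49 33 95

Derivation:
pushright(86): [86]
popright(): []
pushright(95): [95]
pushright(21): [95, 21]
pushleft(94): [94, 95, 21]
pushright(40): [94, 95, 21, 40]
popleft(): [95, 21, 40]
popright(): [95, 21]
popright(): [95]
pushright(18): [95, 18]
pushleft(33): [33, 95, 18]
pushleft(49): [49, 33, 95, 18]
popright(): [49, 33, 95]
pushleft(31): [31, 49, 33, 95]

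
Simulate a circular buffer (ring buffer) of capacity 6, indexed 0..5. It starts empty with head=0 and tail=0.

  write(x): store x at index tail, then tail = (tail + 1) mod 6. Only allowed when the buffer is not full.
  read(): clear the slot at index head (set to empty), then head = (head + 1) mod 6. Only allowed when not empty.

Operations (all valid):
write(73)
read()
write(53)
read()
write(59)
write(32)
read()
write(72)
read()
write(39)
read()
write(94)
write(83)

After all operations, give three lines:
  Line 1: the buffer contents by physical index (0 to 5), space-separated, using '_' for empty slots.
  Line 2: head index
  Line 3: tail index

Answer: 94 83 _ _ _ 39
5
2

Derivation:
write(73): buf=[73 _ _ _ _ _], head=0, tail=1, size=1
read(): buf=[_ _ _ _ _ _], head=1, tail=1, size=0
write(53): buf=[_ 53 _ _ _ _], head=1, tail=2, size=1
read(): buf=[_ _ _ _ _ _], head=2, tail=2, size=0
write(59): buf=[_ _ 59 _ _ _], head=2, tail=3, size=1
write(32): buf=[_ _ 59 32 _ _], head=2, tail=4, size=2
read(): buf=[_ _ _ 32 _ _], head=3, tail=4, size=1
write(72): buf=[_ _ _ 32 72 _], head=3, tail=5, size=2
read(): buf=[_ _ _ _ 72 _], head=4, tail=5, size=1
write(39): buf=[_ _ _ _ 72 39], head=4, tail=0, size=2
read(): buf=[_ _ _ _ _ 39], head=5, tail=0, size=1
write(94): buf=[94 _ _ _ _ 39], head=5, tail=1, size=2
write(83): buf=[94 83 _ _ _ 39], head=5, tail=2, size=3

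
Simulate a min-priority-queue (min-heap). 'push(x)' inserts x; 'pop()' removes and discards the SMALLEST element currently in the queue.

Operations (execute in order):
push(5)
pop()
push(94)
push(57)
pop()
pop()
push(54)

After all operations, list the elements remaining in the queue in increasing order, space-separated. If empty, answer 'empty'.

push(5): heap contents = [5]
pop() → 5: heap contents = []
push(94): heap contents = [94]
push(57): heap contents = [57, 94]
pop() → 57: heap contents = [94]
pop() → 94: heap contents = []
push(54): heap contents = [54]

Answer: 54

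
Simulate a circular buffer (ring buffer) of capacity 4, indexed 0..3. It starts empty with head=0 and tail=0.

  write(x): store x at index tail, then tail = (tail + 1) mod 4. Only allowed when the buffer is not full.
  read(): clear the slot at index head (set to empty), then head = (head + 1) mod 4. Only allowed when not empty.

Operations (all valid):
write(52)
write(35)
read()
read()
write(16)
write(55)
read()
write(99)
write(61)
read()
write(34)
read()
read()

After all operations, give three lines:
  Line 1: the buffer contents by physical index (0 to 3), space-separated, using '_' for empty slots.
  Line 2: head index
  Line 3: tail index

Answer: _ _ 34 _
2
3

Derivation:
write(52): buf=[52 _ _ _], head=0, tail=1, size=1
write(35): buf=[52 35 _ _], head=0, tail=2, size=2
read(): buf=[_ 35 _ _], head=1, tail=2, size=1
read(): buf=[_ _ _ _], head=2, tail=2, size=0
write(16): buf=[_ _ 16 _], head=2, tail=3, size=1
write(55): buf=[_ _ 16 55], head=2, tail=0, size=2
read(): buf=[_ _ _ 55], head=3, tail=0, size=1
write(99): buf=[99 _ _ 55], head=3, tail=1, size=2
write(61): buf=[99 61 _ 55], head=3, tail=2, size=3
read(): buf=[99 61 _ _], head=0, tail=2, size=2
write(34): buf=[99 61 34 _], head=0, tail=3, size=3
read(): buf=[_ 61 34 _], head=1, tail=3, size=2
read(): buf=[_ _ 34 _], head=2, tail=3, size=1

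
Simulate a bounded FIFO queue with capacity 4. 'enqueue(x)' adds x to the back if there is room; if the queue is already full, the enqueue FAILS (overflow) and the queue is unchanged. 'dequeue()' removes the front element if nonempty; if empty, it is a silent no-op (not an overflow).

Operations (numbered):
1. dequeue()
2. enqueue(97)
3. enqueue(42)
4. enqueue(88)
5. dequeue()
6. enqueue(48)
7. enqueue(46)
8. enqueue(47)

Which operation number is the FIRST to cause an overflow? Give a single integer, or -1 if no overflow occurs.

1. dequeue(): empty, no-op, size=0
2. enqueue(97): size=1
3. enqueue(42): size=2
4. enqueue(88): size=3
5. dequeue(): size=2
6. enqueue(48): size=3
7. enqueue(46): size=4
8. enqueue(47): size=4=cap → OVERFLOW (fail)

Answer: 8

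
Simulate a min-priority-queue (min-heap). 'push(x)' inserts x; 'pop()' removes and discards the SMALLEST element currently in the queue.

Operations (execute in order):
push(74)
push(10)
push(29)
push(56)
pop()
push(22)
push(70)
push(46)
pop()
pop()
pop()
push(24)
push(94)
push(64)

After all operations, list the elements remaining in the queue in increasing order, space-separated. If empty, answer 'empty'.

Answer: 24 56 64 70 74 94

Derivation:
push(74): heap contents = [74]
push(10): heap contents = [10, 74]
push(29): heap contents = [10, 29, 74]
push(56): heap contents = [10, 29, 56, 74]
pop() → 10: heap contents = [29, 56, 74]
push(22): heap contents = [22, 29, 56, 74]
push(70): heap contents = [22, 29, 56, 70, 74]
push(46): heap contents = [22, 29, 46, 56, 70, 74]
pop() → 22: heap contents = [29, 46, 56, 70, 74]
pop() → 29: heap contents = [46, 56, 70, 74]
pop() → 46: heap contents = [56, 70, 74]
push(24): heap contents = [24, 56, 70, 74]
push(94): heap contents = [24, 56, 70, 74, 94]
push(64): heap contents = [24, 56, 64, 70, 74, 94]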